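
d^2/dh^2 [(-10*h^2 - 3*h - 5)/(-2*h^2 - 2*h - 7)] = 4*(-14*h^3 - 180*h^2 - 33*h + 199)/(8*h^6 + 24*h^5 + 108*h^4 + 176*h^3 + 378*h^2 + 294*h + 343)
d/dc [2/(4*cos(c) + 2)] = 2*sin(c)/(2*cos(c) + 1)^2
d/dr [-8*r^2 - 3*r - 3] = -16*r - 3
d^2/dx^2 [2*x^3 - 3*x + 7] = 12*x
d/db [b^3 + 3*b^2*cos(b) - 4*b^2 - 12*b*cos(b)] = -3*b^2*sin(b) + 3*b^2 + 12*b*sin(b) + 6*b*cos(b) - 8*b - 12*cos(b)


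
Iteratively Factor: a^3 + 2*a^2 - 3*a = (a - 1)*(a^2 + 3*a) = (a - 1)*(a + 3)*(a)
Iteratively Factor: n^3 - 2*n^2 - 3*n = (n + 1)*(n^2 - 3*n) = (n - 3)*(n + 1)*(n)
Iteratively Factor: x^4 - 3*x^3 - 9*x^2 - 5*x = (x + 1)*(x^3 - 4*x^2 - 5*x) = (x - 5)*(x + 1)*(x^2 + x) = x*(x - 5)*(x + 1)*(x + 1)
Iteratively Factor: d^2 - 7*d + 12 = (d - 4)*(d - 3)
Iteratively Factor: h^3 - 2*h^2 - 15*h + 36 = (h - 3)*(h^2 + h - 12) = (h - 3)*(h + 4)*(h - 3)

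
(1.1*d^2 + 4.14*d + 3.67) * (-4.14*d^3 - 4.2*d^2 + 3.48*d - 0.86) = -4.554*d^5 - 21.7596*d^4 - 28.7538*d^3 - 1.9528*d^2 + 9.2112*d - 3.1562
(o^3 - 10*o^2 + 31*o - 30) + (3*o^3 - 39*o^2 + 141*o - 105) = 4*o^3 - 49*o^2 + 172*o - 135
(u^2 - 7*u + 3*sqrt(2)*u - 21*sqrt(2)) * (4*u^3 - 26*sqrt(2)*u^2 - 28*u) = 4*u^5 - 28*u^4 - 14*sqrt(2)*u^4 - 184*u^3 + 98*sqrt(2)*u^3 - 84*sqrt(2)*u^2 + 1288*u^2 + 588*sqrt(2)*u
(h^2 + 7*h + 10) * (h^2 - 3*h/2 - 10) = h^4 + 11*h^3/2 - 21*h^2/2 - 85*h - 100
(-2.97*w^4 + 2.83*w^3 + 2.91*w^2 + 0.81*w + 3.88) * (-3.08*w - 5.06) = 9.1476*w^5 + 6.3118*w^4 - 23.2826*w^3 - 17.2194*w^2 - 16.049*w - 19.6328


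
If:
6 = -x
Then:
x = -6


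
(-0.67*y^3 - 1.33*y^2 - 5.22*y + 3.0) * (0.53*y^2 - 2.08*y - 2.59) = -0.3551*y^5 + 0.6887*y^4 + 1.7351*y^3 + 15.8923*y^2 + 7.2798*y - 7.77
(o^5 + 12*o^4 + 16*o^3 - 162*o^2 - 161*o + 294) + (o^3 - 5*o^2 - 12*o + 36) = o^5 + 12*o^4 + 17*o^3 - 167*o^2 - 173*o + 330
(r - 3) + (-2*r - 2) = -r - 5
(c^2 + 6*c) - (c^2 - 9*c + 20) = 15*c - 20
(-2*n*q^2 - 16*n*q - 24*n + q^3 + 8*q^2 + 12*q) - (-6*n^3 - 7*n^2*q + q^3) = 6*n^3 + 7*n^2*q - 2*n*q^2 - 16*n*q - 24*n + 8*q^2 + 12*q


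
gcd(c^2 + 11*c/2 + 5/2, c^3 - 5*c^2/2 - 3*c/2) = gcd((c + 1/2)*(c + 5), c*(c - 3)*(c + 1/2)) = c + 1/2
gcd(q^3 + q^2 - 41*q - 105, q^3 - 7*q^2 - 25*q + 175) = q^2 - 2*q - 35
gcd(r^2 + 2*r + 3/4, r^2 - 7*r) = 1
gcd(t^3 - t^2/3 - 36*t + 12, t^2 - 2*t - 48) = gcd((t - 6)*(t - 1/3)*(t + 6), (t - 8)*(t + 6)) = t + 6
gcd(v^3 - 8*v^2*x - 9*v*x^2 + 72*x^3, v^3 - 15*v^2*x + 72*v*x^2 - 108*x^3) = -v + 3*x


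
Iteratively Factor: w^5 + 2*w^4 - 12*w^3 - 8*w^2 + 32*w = (w)*(w^4 + 2*w^3 - 12*w^2 - 8*w + 32) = w*(w + 4)*(w^3 - 2*w^2 - 4*w + 8) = w*(w - 2)*(w + 4)*(w^2 - 4) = w*(w - 2)^2*(w + 4)*(w + 2)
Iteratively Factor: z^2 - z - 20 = (z - 5)*(z + 4)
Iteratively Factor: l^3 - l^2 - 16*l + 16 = (l - 4)*(l^2 + 3*l - 4) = (l - 4)*(l - 1)*(l + 4)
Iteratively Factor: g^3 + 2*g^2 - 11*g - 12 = (g + 4)*(g^2 - 2*g - 3) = (g - 3)*(g + 4)*(g + 1)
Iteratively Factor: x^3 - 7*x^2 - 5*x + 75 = (x + 3)*(x^2 - 10*x + 25) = (x - 5)*(x + 3)*(x - 5)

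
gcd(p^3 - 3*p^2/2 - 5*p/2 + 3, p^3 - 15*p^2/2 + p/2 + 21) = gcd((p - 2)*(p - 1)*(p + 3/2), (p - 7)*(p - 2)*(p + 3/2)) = p^2 - p/2 - 3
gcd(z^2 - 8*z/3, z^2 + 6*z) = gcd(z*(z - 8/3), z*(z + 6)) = z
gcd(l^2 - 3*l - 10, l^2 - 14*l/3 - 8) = 1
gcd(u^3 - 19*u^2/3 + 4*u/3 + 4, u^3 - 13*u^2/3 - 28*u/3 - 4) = u^2 - 16*u/3 - 4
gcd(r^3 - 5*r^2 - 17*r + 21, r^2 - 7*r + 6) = r - 1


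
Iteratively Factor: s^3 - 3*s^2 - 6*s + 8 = (s - 4)*(s^2 + s - 2) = (s - 4)*(s - 1)*(s + 2)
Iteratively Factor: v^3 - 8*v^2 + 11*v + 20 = (v - 5)*(v^2 - 3*v - 4) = (v - 5)*(v - 4)*(v + 1)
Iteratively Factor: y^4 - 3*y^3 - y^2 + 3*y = (y + 1)*(y^3 - 4*y^2 + 3*y) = y*(y + 1)*(y^2 - 4*y + 3) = y*(y - 3)*(y + 1)*(y - 1)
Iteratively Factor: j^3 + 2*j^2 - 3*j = (j - 1)*(j^2 + 3*j) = (j - 1)*(j + 3)*(j)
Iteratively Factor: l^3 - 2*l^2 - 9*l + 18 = (l - 2)*(l^2 - 9) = (l - 2)*(l + 3)*(l - 3)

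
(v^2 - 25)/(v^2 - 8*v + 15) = (v + 5)/(v - 3)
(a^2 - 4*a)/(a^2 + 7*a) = (a - 4)/(a + 7)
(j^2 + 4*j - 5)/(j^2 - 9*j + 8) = (j + 5)/(j - 8)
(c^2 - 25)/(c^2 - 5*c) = (c + 5)/c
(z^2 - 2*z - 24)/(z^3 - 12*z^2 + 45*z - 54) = (z + 4)/(z^2 - 6*z + 9)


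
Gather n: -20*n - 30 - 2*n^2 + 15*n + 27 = -2*n^2 - 5*n - 3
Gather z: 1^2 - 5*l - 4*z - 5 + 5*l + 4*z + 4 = 0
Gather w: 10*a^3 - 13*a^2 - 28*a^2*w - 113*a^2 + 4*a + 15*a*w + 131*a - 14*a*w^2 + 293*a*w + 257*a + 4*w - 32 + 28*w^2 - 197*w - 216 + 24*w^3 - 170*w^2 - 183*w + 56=10*a^3 - 126*a^2 + 392*a + 24*w^3 + w^2*(-14*a - 142) + w*(-28*a^2 + 308*a - 376) - 192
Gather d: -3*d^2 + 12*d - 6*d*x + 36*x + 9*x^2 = -3*d^2 + d*(12 - 6*x) + 9*x^2 + 36*x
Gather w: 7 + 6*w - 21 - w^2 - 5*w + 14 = -w^2 + w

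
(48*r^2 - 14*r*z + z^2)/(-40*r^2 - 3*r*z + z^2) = (-6*r + z)/(5*r + z)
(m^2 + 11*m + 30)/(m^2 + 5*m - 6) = (m + 5)/(m - 1)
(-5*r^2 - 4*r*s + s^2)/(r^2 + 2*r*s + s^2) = (-5*r + s)/(r + s)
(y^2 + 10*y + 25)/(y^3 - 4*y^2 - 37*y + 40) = (y + 5)/(y^2 - 9*y + 8)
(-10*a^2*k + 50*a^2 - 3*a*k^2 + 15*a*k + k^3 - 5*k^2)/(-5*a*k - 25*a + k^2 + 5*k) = (2*a*k - 10*a + k^2 - 5*k)/(k + 5)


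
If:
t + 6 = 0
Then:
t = -6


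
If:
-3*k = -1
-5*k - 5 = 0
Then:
No Solution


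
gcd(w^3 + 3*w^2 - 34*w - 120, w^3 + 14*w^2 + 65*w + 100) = w^2 + 9*w + 20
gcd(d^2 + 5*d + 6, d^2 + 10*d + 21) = d + 3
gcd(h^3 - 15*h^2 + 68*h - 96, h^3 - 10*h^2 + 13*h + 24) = h^2 - 11*h + 24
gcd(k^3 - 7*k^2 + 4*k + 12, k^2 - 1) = k + 1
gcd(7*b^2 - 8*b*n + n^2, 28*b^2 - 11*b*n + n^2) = 7*b - n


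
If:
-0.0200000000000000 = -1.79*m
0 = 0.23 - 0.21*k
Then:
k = 1.10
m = 0.01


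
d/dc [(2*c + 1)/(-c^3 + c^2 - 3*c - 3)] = (4*c^3 + c^2 - 2*c - 3)/(c^6 - 2*c^5 + 7*c^4 + 3*c^2 + 18*c + 9)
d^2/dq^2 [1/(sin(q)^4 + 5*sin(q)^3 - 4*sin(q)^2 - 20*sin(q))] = (-16*sin(q)^5 - 115*sin(q)^4 - 157*sin(q)^3 + 350*sin(q)^2 + 364*sin(q) - 640 - 904/sin(q) + 480/sin(q)^2 + 800/sin(q)^3)/((sin(q) - 2)^3*(sin(q) + 2)^3*(sin(q) + 5)^3)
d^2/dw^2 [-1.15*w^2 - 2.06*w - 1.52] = -2.30000000000000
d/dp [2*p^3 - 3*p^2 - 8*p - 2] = 6*p^2 - 6*p - 8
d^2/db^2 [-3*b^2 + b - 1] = -6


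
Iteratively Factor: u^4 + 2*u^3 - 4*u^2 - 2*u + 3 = (u + 1)*(u^3 + u^2 - 5*u + 3) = (u - 1)*(u + 1)*(u^2 + 2*u - 3) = (u - 1)^2*(u + 1)*(u + 3)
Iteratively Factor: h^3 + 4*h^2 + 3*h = (h + 3)*(h^2 + h) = h*(h + 3)*(h + 1)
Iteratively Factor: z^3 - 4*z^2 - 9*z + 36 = (z + 3)*(z^2 - 7*z + 12) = (z - 4)*(z + 3)*(z - 3)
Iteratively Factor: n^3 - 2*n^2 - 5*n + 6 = (n - 3)*(n^2 + n - 2) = (n - 3)*(n - 1)*(n + 2)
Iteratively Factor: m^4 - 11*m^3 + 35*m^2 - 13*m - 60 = (m - 4)*(m^3 - 7*m^2 + 7*m + 15) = (m - 4)*(m - 3)*(m^2 - 4*m - 5) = (m - 4)*(m - 3)*(m + 1)*(m - 5)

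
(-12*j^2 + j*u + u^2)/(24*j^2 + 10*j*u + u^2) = (-3*j + u)/(6*j + u)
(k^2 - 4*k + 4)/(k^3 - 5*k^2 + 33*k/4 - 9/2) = 4*(k - 2)/(4*k^2 - 12*k + 9)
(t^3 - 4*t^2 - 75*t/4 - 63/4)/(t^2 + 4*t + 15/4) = (2*t^2 - 11*t - 21)/(2*t + 5)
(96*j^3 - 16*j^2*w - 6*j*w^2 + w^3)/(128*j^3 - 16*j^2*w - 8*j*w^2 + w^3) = (-6*j + w)/(-8*j + w)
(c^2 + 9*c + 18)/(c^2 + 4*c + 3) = (c + 6)/(c + 1)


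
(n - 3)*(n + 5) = n^2 + 2*n - 15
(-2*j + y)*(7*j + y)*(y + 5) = -14*j^2*y - 70*j^2 + 5*j*y^2 + 25*j*y + y^3 + 5*y^2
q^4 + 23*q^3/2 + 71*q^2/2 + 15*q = q*(q + 1/2)*(q + 5)*(q + 6)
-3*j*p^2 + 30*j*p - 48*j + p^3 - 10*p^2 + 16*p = (-3*j + p)*(p - 8)*(p - 2)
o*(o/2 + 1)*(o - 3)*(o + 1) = o^4/2 - 7*o^2/2 - 3*o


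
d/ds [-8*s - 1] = -8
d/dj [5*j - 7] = 5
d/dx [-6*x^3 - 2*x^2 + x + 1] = -18*x^2 - 4*x + 1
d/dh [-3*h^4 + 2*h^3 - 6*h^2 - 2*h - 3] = -12*h^3 + 6*h^2 - 12*h - 2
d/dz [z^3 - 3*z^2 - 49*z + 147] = 3*z^2 - 6*z - 49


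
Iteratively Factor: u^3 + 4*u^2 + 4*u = (u + 2)*(u^2 + 2*u) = (u + 2)^2*(u)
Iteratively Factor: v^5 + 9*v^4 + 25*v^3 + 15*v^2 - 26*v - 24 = (v + 4)*(v^4 + 5*v^3 + 5*v^2 - 5*v - 6) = (v + 2)*(v + 4)*(v^3 + 3*v^2 - v - 3) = (v + 1)*(v + 2)*(v + 4)*(v^2 + 2*v - 3) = (v + 1)*(v + 2)*(v + 3)*(v + 4)*(v - 1)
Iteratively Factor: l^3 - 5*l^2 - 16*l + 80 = (l + 4)*(l^2 - 9*l + 20) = (l - 4)*(l + 4)*(l - 5)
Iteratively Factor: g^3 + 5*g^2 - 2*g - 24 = (g + 4)*(g^2 + g - 6) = (g + 3)*(g + 4)*(g - 2)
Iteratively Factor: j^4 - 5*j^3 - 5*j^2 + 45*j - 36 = (j - 3)*(j^3 - 2*j^2 - 11*j + 12) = (j - 3)*(j + 3)*(j^2 - 5*j + 4) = (j - 4)*(j - 3)*(j + 3)*(j - 1)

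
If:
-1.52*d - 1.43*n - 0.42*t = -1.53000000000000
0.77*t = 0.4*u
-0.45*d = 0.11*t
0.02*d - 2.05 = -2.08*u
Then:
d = -0.13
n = 1.05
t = 0.51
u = 0.99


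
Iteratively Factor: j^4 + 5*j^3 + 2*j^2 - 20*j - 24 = (j - 2)*(j^3 + 7*j^2 + 16*j + 12) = (j - 2)*(j + 2)*(j^2 + 5*j + 6) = (j - 2)*(j + 2)*(j + 3)*(j + 2)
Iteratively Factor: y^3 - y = (y - 1)*(y^2 + y) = (y - 1)*(y + 1)*(y)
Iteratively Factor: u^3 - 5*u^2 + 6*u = (u - 2)*(u^2 - 3*u) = u*(u - 2)*(u - 3)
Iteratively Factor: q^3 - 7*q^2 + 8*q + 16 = (q - 4)*(q^2 - 3*q - 4) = (q - 4)*(q + 1)*(q - 4)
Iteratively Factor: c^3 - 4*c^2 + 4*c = (c - 2)*(c^2 - 2*c) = c*(c - 2)*(c - 2)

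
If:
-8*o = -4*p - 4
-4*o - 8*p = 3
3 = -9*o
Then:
No Solution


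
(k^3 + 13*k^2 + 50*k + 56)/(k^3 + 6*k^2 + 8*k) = (k + 7)/k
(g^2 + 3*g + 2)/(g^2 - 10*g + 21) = (g^2 + 3*g + 2)/(g^2 - 10*g + 21)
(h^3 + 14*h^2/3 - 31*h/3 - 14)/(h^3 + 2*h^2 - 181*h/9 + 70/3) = 3*(h + 1)/(3*h - 5)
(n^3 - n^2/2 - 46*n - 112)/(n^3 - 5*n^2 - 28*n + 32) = (n + 7/2)/(n - 1)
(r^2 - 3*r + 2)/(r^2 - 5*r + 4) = (r - 2)/(r - 4)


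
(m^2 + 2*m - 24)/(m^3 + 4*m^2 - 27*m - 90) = (m - 4)/(m^2 - 2*m - 15)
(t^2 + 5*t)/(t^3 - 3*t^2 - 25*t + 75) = t/(t^2 - 8*t + 15)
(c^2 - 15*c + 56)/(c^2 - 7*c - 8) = (c - 7)/(c + 1)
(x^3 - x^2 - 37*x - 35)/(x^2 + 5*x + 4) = (x^2 - 2*x - 35)/(x + 4)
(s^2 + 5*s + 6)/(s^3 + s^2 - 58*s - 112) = (s + 3)/(s^2 - s - 56)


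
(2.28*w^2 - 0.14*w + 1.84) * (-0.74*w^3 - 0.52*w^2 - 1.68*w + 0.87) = -1.6872*w^5 - 1.082*w^4 - 5.1192*w^3 + 1.262*w^2 - 3.213*w + 1.6008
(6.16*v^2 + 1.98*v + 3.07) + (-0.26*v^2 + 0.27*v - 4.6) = 5.9*v^2 + 2.25*v - 1.53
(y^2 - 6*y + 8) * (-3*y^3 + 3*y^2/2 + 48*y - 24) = -3*y^5 + 39*y^4/2 + 15*y^3 - 300*y^2 + 528*y - 192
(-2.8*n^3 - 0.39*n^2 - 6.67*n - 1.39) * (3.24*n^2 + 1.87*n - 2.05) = -9.072*n^5 - 6.4996*n^4 - 16.6001*n^3 - 16.177*n^2 + 11.0742*n + 2.8495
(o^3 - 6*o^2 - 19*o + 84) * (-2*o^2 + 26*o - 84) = -2*o^5 + 38*o^4 - 202*o^3 - 158*o^2 + 3780*o - 7056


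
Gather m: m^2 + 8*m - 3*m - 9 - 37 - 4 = m^2 + 5*m - 50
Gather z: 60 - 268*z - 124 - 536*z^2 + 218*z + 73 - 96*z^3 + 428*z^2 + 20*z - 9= -96*z^3 - 108*z^2 - 30*z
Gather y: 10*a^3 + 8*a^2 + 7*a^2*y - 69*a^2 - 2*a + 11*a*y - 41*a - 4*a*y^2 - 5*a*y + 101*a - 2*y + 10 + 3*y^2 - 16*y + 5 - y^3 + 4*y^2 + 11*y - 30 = 10*a^3 - 61*a^2 + 58*a - y^3 + y^2*(7 - 4*a) + y*(7*a^2 + 6*a - 7) - 15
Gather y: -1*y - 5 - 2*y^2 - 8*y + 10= -2*y^2 - 9*y + 5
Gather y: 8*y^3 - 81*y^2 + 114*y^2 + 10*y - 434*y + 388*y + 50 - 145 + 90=8*y^3 + 33*y^2 - 36*y - 5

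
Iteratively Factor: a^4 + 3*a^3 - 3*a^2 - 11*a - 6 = (a + 1)*(a^3 + 2*a^2 - 5*a - 6) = (a + 1)*(a + 3)*(a^2 - a - 2) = (a + 1)^2*(a + 3)*(a - 2)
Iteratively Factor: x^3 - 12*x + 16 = (x - 2)*(x^2 + 2*x - 8) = (x - 2)*(x + 4)*(x - 2)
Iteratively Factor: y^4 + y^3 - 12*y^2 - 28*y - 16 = (y - 4)*(y^3 + 5*y^2 + 8*y + 4) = (y - 4)*(y + 2)*(y^2 + 3*y + 2) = (y - 4)*(y + 1)*(y + 2)*(y + 2)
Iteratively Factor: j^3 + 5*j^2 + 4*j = (j)*(j^2 + 5*j + 4) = j*(j + 1)*(j + 4)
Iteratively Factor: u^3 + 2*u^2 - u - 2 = (u + 2)*(u^2 - 1) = (u + 1)*(u + 2)*(u - 1)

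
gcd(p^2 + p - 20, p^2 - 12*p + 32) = p - 4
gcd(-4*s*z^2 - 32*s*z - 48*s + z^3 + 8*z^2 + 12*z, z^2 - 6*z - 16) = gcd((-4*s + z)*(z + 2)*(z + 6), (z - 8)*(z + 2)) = z + 2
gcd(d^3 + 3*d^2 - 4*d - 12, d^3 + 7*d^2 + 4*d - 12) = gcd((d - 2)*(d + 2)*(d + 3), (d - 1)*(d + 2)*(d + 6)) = d + 2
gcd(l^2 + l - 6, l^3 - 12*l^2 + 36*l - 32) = l - 2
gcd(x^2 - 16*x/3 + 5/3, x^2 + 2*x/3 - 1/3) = x - 1/3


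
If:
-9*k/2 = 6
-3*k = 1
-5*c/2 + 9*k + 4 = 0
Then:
No Solution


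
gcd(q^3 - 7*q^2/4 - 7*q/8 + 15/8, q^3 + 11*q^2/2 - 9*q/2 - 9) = q^2 - q/2 - 3/2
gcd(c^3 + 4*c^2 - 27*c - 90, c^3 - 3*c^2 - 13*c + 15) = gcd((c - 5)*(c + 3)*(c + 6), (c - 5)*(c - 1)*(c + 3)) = c^2 - 2*c - 15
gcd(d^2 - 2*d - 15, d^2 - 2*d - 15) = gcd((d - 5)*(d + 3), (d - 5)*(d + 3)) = d^2 - 2*d - 15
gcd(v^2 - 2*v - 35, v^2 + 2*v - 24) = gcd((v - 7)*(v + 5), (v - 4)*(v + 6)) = 1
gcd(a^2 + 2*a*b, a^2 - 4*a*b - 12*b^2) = a + 2*b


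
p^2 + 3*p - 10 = (p - 2)*(p + 5)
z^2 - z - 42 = (z - 7)*(z + 6)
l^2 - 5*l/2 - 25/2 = (l - 5)*(l + 5/2)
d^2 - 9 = (d - 3)*(d + 3)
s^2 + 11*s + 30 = (s + 5)*(s + 6)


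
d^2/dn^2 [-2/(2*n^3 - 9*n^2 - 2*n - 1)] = 4*(3*(2*n - 3)*(-2*n^3 + 9*n^2 + 2*n + 1) + 4*(-3*n^2 + 9*n + 1)^2)/(-2*n^3 + 9*n^2 + 2*n + 1)^3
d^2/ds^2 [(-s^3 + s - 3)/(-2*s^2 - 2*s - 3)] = 6*s*(-2*s^2 + 18*s + 27)/(8*s^6 + 24*s^5 + 60*s^4 + 80*s^3 + 90*s^2 + 54*s + 27)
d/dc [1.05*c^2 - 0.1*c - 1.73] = 2.1*c - 0.1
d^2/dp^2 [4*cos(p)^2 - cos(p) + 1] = cos(p) - 8*cos(2*p)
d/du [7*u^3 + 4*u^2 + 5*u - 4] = 21*u^2 + 8*u + 5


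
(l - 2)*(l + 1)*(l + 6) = l^3 + 5*l^2 - 8*l - 12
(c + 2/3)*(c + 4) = c^2 + 14*c/3 + 8/3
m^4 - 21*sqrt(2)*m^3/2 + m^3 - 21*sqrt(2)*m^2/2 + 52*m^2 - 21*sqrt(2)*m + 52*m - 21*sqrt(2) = (m + 1)*(m - 7*sqrt(2))*(m - 3*sqrt(2))*(m - sqrt(2)/2)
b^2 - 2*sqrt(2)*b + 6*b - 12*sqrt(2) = (b + 6)*(b - 2*sqrt(2))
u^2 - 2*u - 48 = (u - 8)*(u + 6)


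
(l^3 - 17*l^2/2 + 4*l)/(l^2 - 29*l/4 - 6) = 2*l*(2*l - 1)/(4*l + 3)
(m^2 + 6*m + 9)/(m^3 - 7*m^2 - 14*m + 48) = (m + 3)/(m^2 - 10*m + 16)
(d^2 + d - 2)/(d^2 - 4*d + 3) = (d + 2)/(d - 3)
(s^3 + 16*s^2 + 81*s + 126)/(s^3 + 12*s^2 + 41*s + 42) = (s + 6)/(s + 2)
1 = 1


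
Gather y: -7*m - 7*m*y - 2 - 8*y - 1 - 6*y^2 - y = -7*m - 6*y^2 + y*(-7*m - 9) - 3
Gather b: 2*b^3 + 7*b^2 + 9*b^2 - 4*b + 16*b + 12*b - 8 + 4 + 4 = 2*b^3 + 16*b^2 + 24*b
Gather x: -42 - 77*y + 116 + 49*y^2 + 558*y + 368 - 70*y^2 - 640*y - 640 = -21*y^2 - 159*y - 198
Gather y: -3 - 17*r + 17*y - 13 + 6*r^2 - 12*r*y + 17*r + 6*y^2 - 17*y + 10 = 6*r^2 - 12*r*y + 6*y^2 - 6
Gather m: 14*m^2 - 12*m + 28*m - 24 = 14*m^2 + 16*m - 24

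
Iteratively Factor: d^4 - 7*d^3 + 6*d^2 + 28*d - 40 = (d + 2)*(d^3 - 9*d^2 + 24*d - 20) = (d - 5)*(d + 2)*(d^2 - 4*d + 4) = (d - 5)*(d - 2)*(d + 2)*(d - 2)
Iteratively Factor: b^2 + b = (b + 1)*(b)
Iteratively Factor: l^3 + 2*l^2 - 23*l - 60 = (l + 4)*(l^2 - 2*l - 15) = (l + 3)*(l + 4)*(l - 5)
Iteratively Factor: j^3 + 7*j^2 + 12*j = (j + 3)*(j^2 + 4*j) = (j + 3)*(j + 4)*(j)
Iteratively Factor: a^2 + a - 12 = (a + 4)*(a - 3)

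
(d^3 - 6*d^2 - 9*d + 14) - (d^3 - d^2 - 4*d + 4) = -5*d^2 - 5*d + 10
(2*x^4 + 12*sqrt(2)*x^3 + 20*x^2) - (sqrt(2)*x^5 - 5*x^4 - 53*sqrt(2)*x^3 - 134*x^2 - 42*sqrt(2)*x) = -sqrt(2)*x^5 + 7*x^4 + 65*sqrt(2)*x^3 + 154*x^2 + 42*sqrt(2)*x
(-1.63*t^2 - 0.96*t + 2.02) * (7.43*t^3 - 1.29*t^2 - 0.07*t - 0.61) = -12.1109*t^5 - 5.0301*t^4 + 16.3611*t^3 - 1.5443*t^2 + 0.4442*t - 1.2322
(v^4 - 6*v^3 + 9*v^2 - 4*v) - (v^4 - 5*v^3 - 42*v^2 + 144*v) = -v^3 + 51*v^2 - 148*v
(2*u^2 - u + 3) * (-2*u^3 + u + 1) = -4*u^5 + 2*u^4 - 4*u^3 + u^2 + 2*u + 3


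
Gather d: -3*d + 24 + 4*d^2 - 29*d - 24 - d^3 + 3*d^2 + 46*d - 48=-d^3 + 7*d^2 + 14*d - 48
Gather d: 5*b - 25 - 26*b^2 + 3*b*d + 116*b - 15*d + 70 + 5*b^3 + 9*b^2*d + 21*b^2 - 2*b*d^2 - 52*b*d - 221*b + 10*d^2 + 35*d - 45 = 5*b^3 - 5*b^2 - 100*b + d^2*(10 - 2*b) + d*(9*b^2 - 49*b + 20)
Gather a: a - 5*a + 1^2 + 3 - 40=-4*a - 36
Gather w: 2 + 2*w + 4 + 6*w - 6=8*w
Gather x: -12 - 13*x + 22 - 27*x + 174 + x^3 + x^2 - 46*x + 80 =x^3 + x^2 - 86*x + 264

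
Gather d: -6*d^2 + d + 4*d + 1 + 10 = -6*d^2 + 5*d + 11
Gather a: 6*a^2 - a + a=6*a^2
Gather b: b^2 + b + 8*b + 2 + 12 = b^2 + 9*b + 14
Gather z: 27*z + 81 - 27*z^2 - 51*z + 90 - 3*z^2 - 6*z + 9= -30*z^2 - 30*z + 180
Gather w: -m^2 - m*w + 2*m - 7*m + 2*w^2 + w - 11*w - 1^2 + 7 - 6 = -m^2 - 5*m + 2*w^2 + w*(-m - 10)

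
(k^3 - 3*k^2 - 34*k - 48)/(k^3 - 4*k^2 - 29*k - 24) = (k + 2)/(k + 1)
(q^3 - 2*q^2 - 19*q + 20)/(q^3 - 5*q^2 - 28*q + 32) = (q - 5)/(q - 8)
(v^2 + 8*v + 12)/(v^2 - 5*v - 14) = (v + 6)/(v - 7)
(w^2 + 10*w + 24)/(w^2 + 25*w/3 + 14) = 3*(w + 4)/(3*w + 7)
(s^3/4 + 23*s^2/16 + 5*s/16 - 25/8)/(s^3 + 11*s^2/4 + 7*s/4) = (4*s^3 + 23*s^2 + 5*s - 50)/(4*s*(4*s^2 + 11*s + 7))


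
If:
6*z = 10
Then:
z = 5/3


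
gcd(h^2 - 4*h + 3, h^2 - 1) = h - 1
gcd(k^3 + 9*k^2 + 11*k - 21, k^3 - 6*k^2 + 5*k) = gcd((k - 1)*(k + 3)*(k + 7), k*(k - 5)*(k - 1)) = k - 1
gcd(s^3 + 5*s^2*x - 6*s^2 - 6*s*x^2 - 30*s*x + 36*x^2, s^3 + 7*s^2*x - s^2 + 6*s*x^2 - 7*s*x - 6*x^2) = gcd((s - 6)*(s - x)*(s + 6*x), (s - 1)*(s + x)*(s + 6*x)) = s + 6*x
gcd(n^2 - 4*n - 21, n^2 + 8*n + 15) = n + 3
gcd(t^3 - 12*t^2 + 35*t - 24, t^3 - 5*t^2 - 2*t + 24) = t - 3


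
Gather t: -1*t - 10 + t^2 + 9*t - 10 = t^2 + 8*t - 20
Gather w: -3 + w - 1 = w - 4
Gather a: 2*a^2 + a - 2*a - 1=2*a^2 - a - 1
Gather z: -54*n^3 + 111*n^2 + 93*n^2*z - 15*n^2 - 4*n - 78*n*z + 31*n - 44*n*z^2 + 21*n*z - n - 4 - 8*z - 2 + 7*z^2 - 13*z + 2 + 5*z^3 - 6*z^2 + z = -54*n^3 + 96*n^2 + 26*n + 5*z^3 + z^2*(1 - 44*n) + z*(93*n^2 - 57*n - 20) - 4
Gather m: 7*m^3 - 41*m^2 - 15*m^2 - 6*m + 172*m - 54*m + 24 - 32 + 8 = 7*m^3 - 56*m^2 + 112*m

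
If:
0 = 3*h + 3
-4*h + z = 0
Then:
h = -1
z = -4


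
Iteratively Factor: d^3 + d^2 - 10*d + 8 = (d - 1)*(d^2 + 2*d - 8) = (d - 1)*(d + 4)*(d - 2)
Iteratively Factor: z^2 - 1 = (z + 1)*(z - 1)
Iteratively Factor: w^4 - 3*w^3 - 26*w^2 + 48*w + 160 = (w + 2)*(w^3 - 5*w^2 - 16*w + 80) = (w + 2)*(w + 4)*(w^2 - 9*w + 20) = (w - 4)*(w + 2)*(w + 4)*(w - 5)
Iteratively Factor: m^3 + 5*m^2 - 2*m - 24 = (m - 2)*(m^2 + 7*m + 12) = (m - 2)*(m + 3)*(m + 4)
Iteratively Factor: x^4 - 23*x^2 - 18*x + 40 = (x - 5)*(x^3 + 5*x^2 + 2*x - 8) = (x - 5)*(x + 2)*(x^2 + 3*x - 4) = (x - 5)*(x - 1)*(x + 2)*(x + 4)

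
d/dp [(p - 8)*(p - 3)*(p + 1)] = 3*p^2 - 20*p + 13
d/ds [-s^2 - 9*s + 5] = -2*s - 9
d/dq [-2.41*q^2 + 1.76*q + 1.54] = 1.76 - 4.82*q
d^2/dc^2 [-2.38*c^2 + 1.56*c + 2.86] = -4.76000000000000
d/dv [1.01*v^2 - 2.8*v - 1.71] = 2.02*v - 2.8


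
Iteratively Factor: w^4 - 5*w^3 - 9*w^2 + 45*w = (w - 5)*(w^3 - 9*w) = w*(w - 5)*(w^2 - 9) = w*(w - 5)*(w - 3)*(w + 3)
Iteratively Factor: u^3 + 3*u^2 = (u)*(u^2 + 3*u) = u*(u + 3)*(u)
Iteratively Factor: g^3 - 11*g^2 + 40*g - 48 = (g - 4)*(g^2 - 7*g + 12) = (g - 4)*(g - 3)*(g - 4)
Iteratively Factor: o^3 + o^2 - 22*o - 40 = (o - 5)*(o^2 + 6*o + 8) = (o - 5)*(o + 2)*(o + 4)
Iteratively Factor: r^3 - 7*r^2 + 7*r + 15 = (r - 5)*(r^2 - 2*r - 3) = (r - 5)*(r - 3)*(r + 1)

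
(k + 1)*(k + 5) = k^2 + 6*k + 5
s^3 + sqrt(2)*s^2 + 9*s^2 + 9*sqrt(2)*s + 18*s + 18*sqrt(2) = (s + 3)*(s + 6)*(s + sqrt(2))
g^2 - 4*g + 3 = (g - 3)*(g - 1)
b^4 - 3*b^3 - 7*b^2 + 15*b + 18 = (b - 3)^2*(b + 1)*(b + 2)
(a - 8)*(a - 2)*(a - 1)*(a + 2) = a^4 - 9*a^3 + 4*a^2 + 36*a - 32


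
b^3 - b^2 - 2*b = b*(b - 2)*(b + 1)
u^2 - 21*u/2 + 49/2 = (u - 7)*(u - 7/2)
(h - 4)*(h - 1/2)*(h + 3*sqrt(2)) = h^3 - 9*h^2/2 + 3*sqrt(2)*h^2 - 27*sqrt(2)*h/2 + 2*h + 6*sqrt(2)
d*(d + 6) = d^2 + 6*d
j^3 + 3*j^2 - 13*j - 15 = (j - 3)*(j + 1)*(j + 5)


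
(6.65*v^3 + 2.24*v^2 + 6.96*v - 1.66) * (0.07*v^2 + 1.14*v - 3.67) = 0.4655*v^5 + 7.7378*v^4 - 21.3647*v^3 - 0.402600000000001*v^2 - 27.4356*v + 6.0922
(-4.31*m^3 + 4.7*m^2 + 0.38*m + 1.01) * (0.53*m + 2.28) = -2.2843*m^4 - 7.3358*m^3 + 10.9174*m^2 + 1.4017*m + 2.3028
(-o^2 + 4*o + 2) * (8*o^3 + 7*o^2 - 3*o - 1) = -8*o^5 + 25*o^4 + 47*o^3 + 3*o^2 - 10*o - 2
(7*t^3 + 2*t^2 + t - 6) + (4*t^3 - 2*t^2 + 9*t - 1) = 11*t^3 + 10*t - 7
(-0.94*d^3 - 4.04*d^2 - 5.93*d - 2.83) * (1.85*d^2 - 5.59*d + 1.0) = -1.739*d^5 - 2.2194*d^4 + 10.6731*d^3 + 23.8732*d^2 + 9.8897*d - 2.83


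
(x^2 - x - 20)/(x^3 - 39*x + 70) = (x + 4)/(x^2 + 5*x - 14)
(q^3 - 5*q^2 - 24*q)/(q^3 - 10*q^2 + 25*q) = (q^2 - 5*q - 24)/(q^2 - 10*q + 25)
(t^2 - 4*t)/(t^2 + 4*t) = (t - 4)/(t + 4)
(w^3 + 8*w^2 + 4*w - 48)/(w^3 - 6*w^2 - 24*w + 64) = (w + 6)/(w - 8)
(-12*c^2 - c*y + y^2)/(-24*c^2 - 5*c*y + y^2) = (-4*c + y)/(-8*c + y)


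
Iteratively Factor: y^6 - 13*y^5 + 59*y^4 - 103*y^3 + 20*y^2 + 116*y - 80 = (y - 5)*(y^5 - 8*y^4 + 19*y^3 - 8*y^2 - 20*y + 16) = (y - 5)*(y - 2)*(y^4 - 6*y^3 + 7*y^2 + 6*y - 8) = (y - 5)*(y - 2)^2*(y^3 - 4*y^2 - y + 4) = (y - 5)*(y - 4)*(y - 2)^2*(y^2 - 1) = (y - 5)*(y - 4)*(y - 2)^2*(y + 1)*(y - 1)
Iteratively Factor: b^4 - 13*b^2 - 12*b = (b + 1)*(b^3 - b^2 - 12*b) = b*(b + 1)*(b^2 - b - 12) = b*(b + 1)*(b + 3)*(b - 4)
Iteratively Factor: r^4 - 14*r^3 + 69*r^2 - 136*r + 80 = (r - 5)*(r^3 - 9*r^2 + 24*r - 16) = (r - 5)*(r - 1)*(r^2 - 8*r + 16) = (r - 5)*(r - 4)*(r - 1)*(r - 4)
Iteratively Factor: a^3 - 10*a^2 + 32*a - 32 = (a - 2)*(a^2 - 8*a + 16) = (a - 4)*(a - 2)*(a - 4)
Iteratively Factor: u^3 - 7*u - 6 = (u + 2)*(u^2 - 2*u - 3) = (u - 3)*(u + 2)*(u + 1)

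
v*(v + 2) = v^2 + 2*v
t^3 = t^3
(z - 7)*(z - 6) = z^2 - 13*z + 42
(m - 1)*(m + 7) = m^2 + 6*m - 7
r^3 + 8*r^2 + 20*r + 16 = (r + 2)^2*(r + 4)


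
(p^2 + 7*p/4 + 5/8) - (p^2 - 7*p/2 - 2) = 21*p/4 + 21/8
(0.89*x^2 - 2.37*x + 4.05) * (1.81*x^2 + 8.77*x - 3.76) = 1.6109*x^4 + 3.5156*x^3 - 16.8008*x^2 + 44.4297*x - 15.228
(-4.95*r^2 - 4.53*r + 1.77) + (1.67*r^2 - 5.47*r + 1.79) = -3.28*r^2 - 10.0*r + 3.56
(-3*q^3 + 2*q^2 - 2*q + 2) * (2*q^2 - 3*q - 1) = -6*q^5 + 13*q^4 - 7*q^3 + 8*q^2 - 4*q - 2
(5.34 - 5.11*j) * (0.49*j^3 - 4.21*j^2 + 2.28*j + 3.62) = -2.5039*j^4 + 24.1297*j^3 - 34.1322*j^2 - 6.323*j + 19.3308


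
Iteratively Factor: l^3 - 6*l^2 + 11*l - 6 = (l - 1)*(l^2 - 5*l + 6) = (l - 2)*(l - 1)*(l - 3)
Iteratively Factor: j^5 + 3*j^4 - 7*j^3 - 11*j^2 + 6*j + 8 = (j + 4)*(j^4 - j^3 - 3*j^2 + j + 2) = (j + 1)*(j + 4)*(j^3 - 2*j^2 - j + 2) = (j - 1)*(j + 1)*(j + 4)*(j^2 - j - 2) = (j - 1)*(j + 1)^2*(j + 4)*(j - 2)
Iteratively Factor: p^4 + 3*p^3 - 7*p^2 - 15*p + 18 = (p + 3)*(p^3 - 7*p + 6) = (p - 2)*(p + 3)*(p^2 + 2*p - 3) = (p - 2)*(p + 3)^2*(p - 1)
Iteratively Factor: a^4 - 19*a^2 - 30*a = (a - 5)*(a^3 + 5*a^2 + 6*a) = a*(a - 5)*(a^2 + 5*a + 6) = a*(a - 5)*(a + 2)*(a + 3)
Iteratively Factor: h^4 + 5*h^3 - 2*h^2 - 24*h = (h - 2)*(h^3 + 7*h^2 + 12*h) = h*(h - 2)*(h^2 + 7*h + 12) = h*(h - 2)*(h + 4)*(h + 3)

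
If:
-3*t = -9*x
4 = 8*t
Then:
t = 1/2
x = 1/6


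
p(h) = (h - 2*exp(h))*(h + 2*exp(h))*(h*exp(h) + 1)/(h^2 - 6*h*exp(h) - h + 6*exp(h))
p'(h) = (1 - 2*exp(h))*(h + 2*exp(h))*(h*exp(h) + 1)/(h^2 - 6*h*exp(h) - h + 6*exp(h)) + (h - 2*exp(h))*(h + 2*exp(h))*(h*exp(h) + 1)*(6*h*exp(h) - 2*h + 1)/(h^2 - 6*h*exp(h) - h + 6*exp(h))^2 + (h - 2*exp(h))*(h + 2*exp(h))*(h*exp(h) + exp(h))/(h^2 - 6*h*exp(h) - h + 6*exp(h)) + (h - 2*exp(h))*(h*exp(h) + 1)*(2*exp(h) + 1)/(h^2 - 6*h*exp(h) - h + 6*exp(h))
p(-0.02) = -0.63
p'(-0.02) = -1.97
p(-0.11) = -0.47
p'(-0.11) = -1.45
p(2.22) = 110.76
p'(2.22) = 172.37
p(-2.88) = 0.56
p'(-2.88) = -0.20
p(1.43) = 46.52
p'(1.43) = 6.05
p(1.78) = 60.26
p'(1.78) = 68.80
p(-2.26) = 0.41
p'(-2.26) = -0.27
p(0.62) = -7.23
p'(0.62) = -36.36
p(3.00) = 418.25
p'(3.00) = 753.69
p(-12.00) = 0.92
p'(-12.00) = -0.00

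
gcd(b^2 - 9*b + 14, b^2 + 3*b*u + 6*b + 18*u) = 1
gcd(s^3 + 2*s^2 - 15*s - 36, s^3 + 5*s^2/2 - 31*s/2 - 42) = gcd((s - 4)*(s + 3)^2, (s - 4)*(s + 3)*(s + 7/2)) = s^2 - s - 12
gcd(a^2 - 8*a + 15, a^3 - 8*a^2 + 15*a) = a^2 - 8*a + 15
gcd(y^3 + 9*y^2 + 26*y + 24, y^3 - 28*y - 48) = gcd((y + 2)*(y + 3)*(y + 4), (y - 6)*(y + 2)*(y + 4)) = y^2 + 6*y + 8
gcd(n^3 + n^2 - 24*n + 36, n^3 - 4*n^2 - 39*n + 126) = n^2 + 3*n - 18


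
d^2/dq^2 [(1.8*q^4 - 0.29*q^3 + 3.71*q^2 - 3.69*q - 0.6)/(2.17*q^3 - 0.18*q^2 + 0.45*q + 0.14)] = (31.3147299999999*q^6 - 106.711776*q^5 - 44.021022*q^4 - 2.7788*q^3 + 10.694916*q^2 + 0.793248*q + 0.337132)/(10.218313*q^9 - 2.542806*q^8 + 6.567939*q^7 + 0.917286*q^6 + 1.033911*q^5 + 0.724518*q^4 + 0.150681*q^3 + 0.074466*q^2 + 0.02646*q + 0.002744)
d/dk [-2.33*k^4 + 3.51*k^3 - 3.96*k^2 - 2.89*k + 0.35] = -9.32*k^3 + 10.53*k^2 - 7.92*k - 2.89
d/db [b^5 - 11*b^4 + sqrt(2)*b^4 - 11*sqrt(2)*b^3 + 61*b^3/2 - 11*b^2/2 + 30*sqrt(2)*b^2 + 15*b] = 5*b^4 - 44*b^3 + 4*sqrt(2)*b^3 - 33*sqrt(2)*b^2 + 183*b^2/2 - 11*b + 60*sqrt(2)*b + 15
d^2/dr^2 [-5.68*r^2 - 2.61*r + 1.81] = -11.3600000000000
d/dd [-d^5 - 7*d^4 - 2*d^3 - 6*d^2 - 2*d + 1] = -5*d^4 - 28*d^3 - 6*d^2 - 12*d - 2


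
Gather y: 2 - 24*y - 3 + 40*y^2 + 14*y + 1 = 40*y^2 - 10*y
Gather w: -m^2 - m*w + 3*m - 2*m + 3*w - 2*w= -m^2 + m + w*(1 - m)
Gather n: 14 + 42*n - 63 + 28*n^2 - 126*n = 28*n^2 - 84*n - 49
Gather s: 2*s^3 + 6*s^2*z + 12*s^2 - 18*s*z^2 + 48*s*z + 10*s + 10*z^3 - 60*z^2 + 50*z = 2*s^3 + s^2*(6*z + 12) + s*(-18*z^2 + 48*z + 10) + 10*z^3 - 60*z^2 + 50*z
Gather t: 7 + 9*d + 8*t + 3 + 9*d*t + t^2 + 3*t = 9*d + t^2 + t*(9*d + 11) + 10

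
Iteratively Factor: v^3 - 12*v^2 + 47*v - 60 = (v - 3)*(v^2 - 9*v + 20) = (v - 5)*(v - 3)*(v - 4)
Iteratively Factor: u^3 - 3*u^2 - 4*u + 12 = (u - 2)*(u^2 - u - 6) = (u - 2)*(u + 2)*(u - 3)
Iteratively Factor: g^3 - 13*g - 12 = (g + 1)*(g^2 - g - 12) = (g + 1)*(g + 3)*(g - 4)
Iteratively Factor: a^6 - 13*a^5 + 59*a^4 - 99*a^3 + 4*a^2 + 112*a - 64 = (a + 1)*(a^5 - 14*a^4 + 73*a^3 - 172*a^2 + 176*a - 64) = (a - 1)*(a + 1)*(a^4 - 13*a^3 + 60*a^2 - 112*a + 64) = (a - 4)*(a - 1)*(a + 1)*(a^3 - 9*a^2 + 24*a - 16) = (a - 4)*(a - 1)^2*(a + 1)*(a^2 - 8*a + 16) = (a - 4)^2*(a - 1)^2*(a + 1)*(a - 4)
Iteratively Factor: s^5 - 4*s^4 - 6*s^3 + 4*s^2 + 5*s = (s - 1)*(s^4 - 3*s^3 - 9*s^2 - 5*s) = (s - 1)*(s + 1)*(s^3 - 4*s^2 - 5*s) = s*(s - 1)*(s + 1)*(s^2 - 4*s - 5) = s*(s - 5)*(s - 1)*(s + 1)*(s + 1)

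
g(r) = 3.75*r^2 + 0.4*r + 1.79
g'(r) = 7.5*r + 0.4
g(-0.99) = 5.07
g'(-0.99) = -7.02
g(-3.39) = 43.53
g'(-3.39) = -25.02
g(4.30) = 72.85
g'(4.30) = 32.65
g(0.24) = 2.10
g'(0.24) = 2.20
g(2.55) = 27.19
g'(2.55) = 19.52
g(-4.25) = 67.82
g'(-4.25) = -31.48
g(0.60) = 3.38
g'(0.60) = 4.90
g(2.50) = 26.23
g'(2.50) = 19.15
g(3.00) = 36.74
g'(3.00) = 22.90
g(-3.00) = 34.34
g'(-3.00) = -22.10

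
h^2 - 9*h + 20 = (h - 5)*(h - 4)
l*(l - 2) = l^2 - 2*l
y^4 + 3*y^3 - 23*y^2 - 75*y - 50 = (y - 5)*(y + 1)*(y + 2)*(y + 5)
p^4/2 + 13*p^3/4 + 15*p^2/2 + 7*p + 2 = (p/2 + 1)*(p + 1/2)*(p + 2)^2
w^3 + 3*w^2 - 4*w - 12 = (w - 2)*(w + 2)*(w + 3)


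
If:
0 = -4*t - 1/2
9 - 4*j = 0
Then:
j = 9/4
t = -1/8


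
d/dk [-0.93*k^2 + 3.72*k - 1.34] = 3.72 - 1.86*k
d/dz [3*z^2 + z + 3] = 6*z + 1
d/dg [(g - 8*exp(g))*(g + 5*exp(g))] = -3*g*exp(g) + 2*g - 80*exp(2*g) - 3*exp(g)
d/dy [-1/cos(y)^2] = -2*sin(y)/cos(y)^3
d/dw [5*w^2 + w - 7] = 10*w + 1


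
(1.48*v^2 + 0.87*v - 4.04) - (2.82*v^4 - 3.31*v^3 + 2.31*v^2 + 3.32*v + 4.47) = -2.82*v^4 + 3.31*v^3 - 0.83*v^2 - 2.45*v - 8.51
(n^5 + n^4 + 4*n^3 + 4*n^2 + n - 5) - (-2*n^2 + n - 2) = n^5 + n^4 + 4*n^3 + 6*n^2 - 3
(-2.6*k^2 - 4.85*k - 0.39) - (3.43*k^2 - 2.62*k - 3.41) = -6.03*k^2 - 2.23*k + 3.02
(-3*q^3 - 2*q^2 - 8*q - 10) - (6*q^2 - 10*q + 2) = -3*q^3 - 8*q^2 + 2*q - 12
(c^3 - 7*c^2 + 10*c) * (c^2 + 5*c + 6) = c^5 - 2*c^4 - 19*c^3 + 8*c^2 + 60*c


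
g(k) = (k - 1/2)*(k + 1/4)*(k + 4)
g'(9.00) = 309.38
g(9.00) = 1022.12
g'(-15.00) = 561.38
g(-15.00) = -2514.88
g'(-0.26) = -2.87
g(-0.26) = 0.03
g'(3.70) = 67.70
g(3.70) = 97.33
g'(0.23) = 0.76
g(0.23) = -0.55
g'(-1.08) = -5.73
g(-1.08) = 3.83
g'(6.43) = 171.13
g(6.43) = 413.16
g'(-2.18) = -3.22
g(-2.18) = 9.41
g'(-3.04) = 3.80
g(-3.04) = 9.48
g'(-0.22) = -2.63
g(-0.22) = -0.08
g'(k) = (k - 1/2)*(k + 1/4) + (k - 1/2)*(k + 4) + (k + 1/4)*(k + 4) = 3*k^2 + 15*k/2 - 9/8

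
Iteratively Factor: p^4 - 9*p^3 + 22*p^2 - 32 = (p + 1)*(p^3 - 10*p^2 + 32*p - 32) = (p - 2)*(p + 1)*(p^2 - 8*p + 16) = (p - 4)*(p - 2)*(p + 1)*(p - 4)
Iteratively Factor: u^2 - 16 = (u - 4)*(u + 4)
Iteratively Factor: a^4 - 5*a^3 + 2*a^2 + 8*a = (a - 4)*(a^3 - a^2 - 2*a) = a*(a - 4)*(a^2 - a - 2) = a*(a - 4)*(a - 2)*(a + 1)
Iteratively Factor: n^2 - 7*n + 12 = (n - 4)*(n - 3)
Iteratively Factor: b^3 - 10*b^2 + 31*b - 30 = (b - 5)*(b^2 - 5*b + 6) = (b - 5)*(b - 3)*(b - 2)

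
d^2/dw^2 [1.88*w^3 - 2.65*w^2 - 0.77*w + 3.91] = 11.28*w - 5.3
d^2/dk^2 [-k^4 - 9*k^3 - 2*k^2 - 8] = -12*k^2 - 54*k - 4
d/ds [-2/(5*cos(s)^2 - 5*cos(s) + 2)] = 10*(1 - 2*cos(s))*sin(s)/(5*cos(s)^2 - 5*cos(s) + 2)^2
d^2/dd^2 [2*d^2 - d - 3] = 4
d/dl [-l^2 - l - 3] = -2*l - 1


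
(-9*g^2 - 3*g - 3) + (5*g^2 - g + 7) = -4*g^2 - 4*g + 4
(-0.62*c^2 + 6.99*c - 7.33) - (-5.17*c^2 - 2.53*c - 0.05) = 4.55*c^2 + 9.52*c - 7.28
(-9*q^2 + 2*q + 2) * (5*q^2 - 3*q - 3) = -45*q^4 + 37*q^3 + 31*q^2 - 12*q - 6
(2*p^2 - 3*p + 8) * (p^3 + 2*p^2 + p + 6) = 2*p^5 + p^4 + 4*p^3 + 25*p^2 - 10*p + 48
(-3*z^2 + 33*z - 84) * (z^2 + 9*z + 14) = -3*z^4 + 6*z^3 + 171*z^2 - 294*z - 1176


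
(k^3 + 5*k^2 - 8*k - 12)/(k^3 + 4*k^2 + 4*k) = (k^3 + 5*k^2 - 8*k - 12)/(k*(k^2 + 4*k + 4))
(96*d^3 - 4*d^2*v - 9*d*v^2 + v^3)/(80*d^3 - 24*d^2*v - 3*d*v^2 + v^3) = (-24*d^2 - 5*d*v + v^2)/(-20*d^2 + d*v + v^2)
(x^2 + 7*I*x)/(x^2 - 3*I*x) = (x + 7*I)/(x - 3*I)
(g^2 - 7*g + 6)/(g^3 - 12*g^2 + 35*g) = (g^2 - 7*g + 6)/(g*(g^2 - 12*g + 35))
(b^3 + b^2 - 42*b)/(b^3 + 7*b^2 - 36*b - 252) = b/(b + 6)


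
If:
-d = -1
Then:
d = 1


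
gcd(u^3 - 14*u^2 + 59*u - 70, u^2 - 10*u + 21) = u - 7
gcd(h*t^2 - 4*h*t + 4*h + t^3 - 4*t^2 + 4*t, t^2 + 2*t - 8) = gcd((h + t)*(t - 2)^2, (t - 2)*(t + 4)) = t - 2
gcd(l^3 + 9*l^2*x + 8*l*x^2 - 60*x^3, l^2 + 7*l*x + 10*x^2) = l + 5*x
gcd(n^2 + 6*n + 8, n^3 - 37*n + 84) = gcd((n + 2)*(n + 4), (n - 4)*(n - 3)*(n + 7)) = 1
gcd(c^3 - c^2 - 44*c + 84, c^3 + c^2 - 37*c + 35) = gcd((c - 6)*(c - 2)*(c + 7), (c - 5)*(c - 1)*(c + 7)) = c + 7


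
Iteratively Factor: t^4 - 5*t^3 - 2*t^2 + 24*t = (t)*(t^3 - 5*t^2 - 2*t + 24) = t*(t - 3)*(t^2 - 2*t - 8) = t*(t - 3)*(t + 2)*(t - 4)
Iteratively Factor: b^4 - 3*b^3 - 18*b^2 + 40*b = (b)*(b^3 - 3*b^2 - 18*b + 40) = b*(b - 5)*(b^2 + 2*b - 8) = b*(b - 5)*(b + 4)*(b - 2)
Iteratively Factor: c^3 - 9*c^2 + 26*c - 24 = (c - 3)*(c^2 - 6*c + 8) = (c - 4)*(c - 3)*(c - 2)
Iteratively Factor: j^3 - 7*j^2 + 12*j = (j - 4)*(j^2 - 3*j) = (j - 4)*(j - 3)*(j)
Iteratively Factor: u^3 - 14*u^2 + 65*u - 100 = (u - 5)*(u^2 - 9*u + 20) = (u - 5)^2*(u - 4)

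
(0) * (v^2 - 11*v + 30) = 0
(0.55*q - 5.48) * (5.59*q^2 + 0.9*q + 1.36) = 3.0745*q^3 - 30.1382*q^2 - 4.184*q - 7.4528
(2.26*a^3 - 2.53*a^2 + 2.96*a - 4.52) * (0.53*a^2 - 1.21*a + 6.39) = 1.1978*a^5 - 4.0755*a^4 + 19.0715*a^3 - 22.1439*a^2 + 24.3836*a - 28.8828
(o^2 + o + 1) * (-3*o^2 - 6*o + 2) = -3*o^4 - 9*o^3 - 7*o^2 - 4*o + 2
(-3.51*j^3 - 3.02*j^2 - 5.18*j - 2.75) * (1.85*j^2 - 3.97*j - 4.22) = -6.4935*j^5 + 8.3477*j^4 + 17.2186*j^3 + 28.2215*j^2 + 32.7771*j + 11.605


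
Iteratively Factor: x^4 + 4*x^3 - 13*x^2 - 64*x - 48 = (x + 3)*(x^3 + x^2 - 16*x - 16) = (x + 1)*(x + 3)*(x^2 - 16) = (x - 4)*(x + 1)*(x + 3)*(x + 4)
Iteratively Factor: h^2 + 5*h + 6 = (h + 2)*(h + 3)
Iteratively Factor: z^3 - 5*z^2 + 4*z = (z - 4)*(z^2 - z) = (z - 4)*(z - 1)*(z)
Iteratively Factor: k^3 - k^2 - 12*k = (k + 3)*(k^2 - 4*k) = (k - 4)*(k + 3)*(k)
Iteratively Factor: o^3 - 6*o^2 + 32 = (o + 2)*(o^2 - 8*o + 16) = (o - 4)*(o + 2)*(o - 4)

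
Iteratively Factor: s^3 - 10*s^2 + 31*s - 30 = (s - 2)*(s^2 - 8*s + 15) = (s - 5)*(s - 2)*(s - 3)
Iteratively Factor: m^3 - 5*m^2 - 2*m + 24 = (m - 3)*(m^2 - 2*m - 8) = (m - 3)*(m + 2)*(m - 4)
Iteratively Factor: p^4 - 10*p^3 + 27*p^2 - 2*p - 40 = (p - 5)*(p^3 - 5*p^2 + 2*p + 8) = (p - 5)*(p + 1)*(p^2 - 6*p + 8) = (p - 5)*(p - 4)*(p + 1)*(p - 2)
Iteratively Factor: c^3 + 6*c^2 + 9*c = (c + 3)*(c^2 + 3*c) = (c + 3)^2*(c)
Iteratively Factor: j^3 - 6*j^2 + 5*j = (j - 5)*(j^2 - j) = j*(j - 5)*(j - 1)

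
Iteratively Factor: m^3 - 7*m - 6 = (m + 1)*(m^2 - m - 6) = (m + 1)*(m + 2)*(m - 3)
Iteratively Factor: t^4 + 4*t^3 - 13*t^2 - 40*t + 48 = (t - 1)*(t^3 + 5*t^2 - 8*t - 48) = (t - 1)*(t + 4)*(t^2 + t - 12) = (t - 1)*(t + 4)^2*(t - 3)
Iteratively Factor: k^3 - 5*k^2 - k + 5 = (k - 1)*(k^2 - 4*k - 5) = (k - 5)*(k - 1)*(k + 1)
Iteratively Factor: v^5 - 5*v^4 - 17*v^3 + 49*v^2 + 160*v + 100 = (v - 5)*(v^4 - 17*v^2 - 36*v - 20) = (v - 5)*(v + 2)*(v^3 - 2*v^2 - 13*v - 10) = (v - 5)^2*(v + 2)*(v^2 + 3*v + 2) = (v - 5)^2*(v + 1)*(v + 2)*(v + 2)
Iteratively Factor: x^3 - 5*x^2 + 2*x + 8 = (x - 4)*(x^2 - x - 2) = (x - 4)*(x + 1)*(x - 2)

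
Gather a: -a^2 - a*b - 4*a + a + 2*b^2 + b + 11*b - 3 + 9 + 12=-a^2 + a*(-b - 3) + 2*b^2 + 12*b + 18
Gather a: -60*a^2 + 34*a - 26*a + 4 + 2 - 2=-60*a^2 + 8*a + 4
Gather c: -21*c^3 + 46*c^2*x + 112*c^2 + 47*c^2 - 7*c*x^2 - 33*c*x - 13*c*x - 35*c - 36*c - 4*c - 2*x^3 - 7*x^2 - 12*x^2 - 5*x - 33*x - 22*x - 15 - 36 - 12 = -21*c^3 + c^2*(46*x + 159) + c*(-7*x^2 - 46*x - 75) - 2*x^3 - 19*x^2 - 60*x - 63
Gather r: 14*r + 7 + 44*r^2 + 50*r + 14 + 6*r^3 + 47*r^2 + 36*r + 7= 6*r^3 + 91*r^2 + 100*r + 28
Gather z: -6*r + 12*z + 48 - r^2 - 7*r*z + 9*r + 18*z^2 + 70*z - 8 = -r^2 + 3*r + 18*z^2 + z*(82 - 7*r) + 40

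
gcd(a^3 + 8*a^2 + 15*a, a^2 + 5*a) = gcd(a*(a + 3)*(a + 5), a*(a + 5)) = a^2 + 5*a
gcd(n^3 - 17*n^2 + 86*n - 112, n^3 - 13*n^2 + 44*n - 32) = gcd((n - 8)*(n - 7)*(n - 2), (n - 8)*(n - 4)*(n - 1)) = n - 8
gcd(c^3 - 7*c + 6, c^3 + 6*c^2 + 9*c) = c + 3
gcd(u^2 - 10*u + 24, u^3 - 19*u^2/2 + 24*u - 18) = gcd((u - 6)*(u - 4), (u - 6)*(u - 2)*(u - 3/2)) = u - 6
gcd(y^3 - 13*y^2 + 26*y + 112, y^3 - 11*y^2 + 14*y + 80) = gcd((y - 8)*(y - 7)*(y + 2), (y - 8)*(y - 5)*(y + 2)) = y^2 - 6*y - 16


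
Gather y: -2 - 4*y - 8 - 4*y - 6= -8*y - 16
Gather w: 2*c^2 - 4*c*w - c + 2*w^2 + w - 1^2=2*c^2 - c + 2*w^2 + w*(1 - 4*c) - 1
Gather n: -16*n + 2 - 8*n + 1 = 3 - 24*n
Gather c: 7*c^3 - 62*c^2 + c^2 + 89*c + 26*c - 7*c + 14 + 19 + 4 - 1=7*c^3 - 61*c^2 + 108*c + 36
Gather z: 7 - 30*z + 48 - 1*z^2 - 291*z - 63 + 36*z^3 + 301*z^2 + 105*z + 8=36*z^3 + 300*z^2 - 216*z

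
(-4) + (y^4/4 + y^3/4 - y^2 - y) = y^4/4 + y^3/4 - y^2 - y - 4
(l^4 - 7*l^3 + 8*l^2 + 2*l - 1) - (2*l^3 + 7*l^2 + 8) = l^4 - 9*l^3 + l^2 + 2*l - 9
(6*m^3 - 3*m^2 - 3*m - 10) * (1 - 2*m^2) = -12*m^5 + 6*m^4 + 12*m^3 + 17*m^2 - 3*m - 10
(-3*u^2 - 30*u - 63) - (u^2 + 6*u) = -4*u^2 - 36*u - 63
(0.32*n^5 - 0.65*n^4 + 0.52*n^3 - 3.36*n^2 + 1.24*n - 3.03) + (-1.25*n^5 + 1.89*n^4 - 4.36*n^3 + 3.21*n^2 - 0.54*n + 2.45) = -0.93*n^5 + 1.24*n^4 - 3.84*n^3 - 0.15*n^2 + 0.7*n - 0.58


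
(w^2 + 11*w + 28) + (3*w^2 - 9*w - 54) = 4*w^2 + 2*w - 26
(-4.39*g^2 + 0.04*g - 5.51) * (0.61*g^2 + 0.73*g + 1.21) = -2.6779*g^4 - 3.1803*g^3 - 8.6438*g^2 - 3.9739*g - 6.6671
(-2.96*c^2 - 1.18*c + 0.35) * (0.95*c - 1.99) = -2.812*c^3 + 4.7694*c^2 + 2.6807*c - 0.6965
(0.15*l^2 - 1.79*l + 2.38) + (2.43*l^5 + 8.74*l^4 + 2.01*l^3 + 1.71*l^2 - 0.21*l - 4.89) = 2.43*l^5 + 8.74*l^4 + 2.01*l^3 + 1.86*l^2 - 2.0*l - 2.51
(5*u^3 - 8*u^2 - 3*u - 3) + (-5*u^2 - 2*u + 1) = 5*u^3 - 13*u^2 - 5*u - 2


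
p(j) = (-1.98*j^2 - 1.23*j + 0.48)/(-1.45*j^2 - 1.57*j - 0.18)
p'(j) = (-3.96*j - 1.23)/(-1.45*j^2 - 1.57*j - 0.18) + (2.9*j + 1.57)*(-1.98*j^2 - 1.23*j + 0.48)/(-1.45*j^2 - 1.57*j - 0.18)^2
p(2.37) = 1.13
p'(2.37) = 0.09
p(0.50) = 0.47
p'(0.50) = 1.34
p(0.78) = 0.74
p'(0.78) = 0.65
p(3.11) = 1.18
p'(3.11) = 0.06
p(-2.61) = 1.64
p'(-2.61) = 0.13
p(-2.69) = 1.63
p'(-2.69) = 0.12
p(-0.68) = 1.85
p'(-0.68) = 3.32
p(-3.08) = 1.60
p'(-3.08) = 0.09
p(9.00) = 1.30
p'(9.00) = 0.01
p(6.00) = 1.27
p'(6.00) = 0.02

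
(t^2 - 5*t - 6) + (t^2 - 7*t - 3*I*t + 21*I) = 2*t^2 - 12*t - 3*I*t - 6 + 21*I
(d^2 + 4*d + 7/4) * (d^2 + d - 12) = d^4 + 5*d^3 - 25*d^2/4 - 185*d/4 - 21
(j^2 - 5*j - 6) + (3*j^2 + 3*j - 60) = 4*j^2 - 2*j - 66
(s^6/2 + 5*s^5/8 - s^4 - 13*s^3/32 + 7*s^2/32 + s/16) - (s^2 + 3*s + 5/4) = s^6/2 + 5*s^5/8 - s^4 - 13*s^3/32 - 25*s^2/32 - 47*s/16 - 5/4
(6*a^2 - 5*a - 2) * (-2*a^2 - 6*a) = -12*a^4 - 26*a^3 + 34*a^2 + 12*a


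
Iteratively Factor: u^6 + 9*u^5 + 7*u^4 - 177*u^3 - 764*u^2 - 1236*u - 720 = (u + 3)*(u^5 + 6*u^4 - 11*u^3 - 144*u^2 - 332*u - 240) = (u + 2)*(u + 3)*(u^4 + 4*u^3 - 19*u^2 - 106*u - 120) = (u - 5)*(u + 2)*(u + 3)*(u^3 + 9*u^2 + 26*u + 24) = (u - 5)*(u + 2)*(u + 3)^2*(u^2 + 6*u + 8) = (u - 5)*(u + 2)^2*(u + 3)^2*(u + 4)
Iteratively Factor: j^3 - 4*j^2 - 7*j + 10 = (j - 5)*(j^2 + j - 2) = (j - 5)*(j + 2)*(j - 1)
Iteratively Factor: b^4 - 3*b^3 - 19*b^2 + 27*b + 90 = (b - 3)*(b^3 - 19*b - 30) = (b - 3)*(b + 3)*(b^2 - 3*b - 10) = (b - 3)*(b + 2)*(b + 3)*(b - 5)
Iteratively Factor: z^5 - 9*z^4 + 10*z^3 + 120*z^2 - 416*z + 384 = (z - 3)*(z^4 - 6*z^3 - 8*z^2 + 96*z - 128) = (z - 4)*(z - 3)*(z^3 - 2*z^2 - 16*z + 32) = (z - 4)*(z - 3)*(z + 4)*(z^2 - 6*z + 8) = (z - 4)*(z - 3)*(z - 2)*(z + 4)*(z - 4)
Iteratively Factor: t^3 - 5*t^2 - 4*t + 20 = (t - 2)*(t^2 - 3*t - 10) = (t - 5)*(t - 2)*(t + 2)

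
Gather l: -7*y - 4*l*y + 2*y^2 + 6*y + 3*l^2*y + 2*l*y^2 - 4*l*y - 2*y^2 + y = 3*l^2*y + l*(2*y^2 - 8*y)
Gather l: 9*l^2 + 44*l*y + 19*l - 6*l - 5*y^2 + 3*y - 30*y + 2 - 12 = 9*l^2 + l*(44*y + 13) - 5*y^2 - 27*y - 10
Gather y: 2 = 2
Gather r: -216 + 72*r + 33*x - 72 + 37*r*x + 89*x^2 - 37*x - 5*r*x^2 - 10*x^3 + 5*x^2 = r*(-5*x^2 + 37*x + 72) - 10*x^3 + 94*x^2 - 4*x - 288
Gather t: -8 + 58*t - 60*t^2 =-60*t^2 + 58*t - 8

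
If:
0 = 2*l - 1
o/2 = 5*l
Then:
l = 1/2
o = 5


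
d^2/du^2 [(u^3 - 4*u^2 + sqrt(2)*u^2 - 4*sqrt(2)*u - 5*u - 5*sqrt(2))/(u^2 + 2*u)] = 2*(-6*sqrt(2)*u^3 + 7*u^3 - 15*sqrt(2)*u^2 - 30*sqrt(2)*u - 20*sqrt(2))/(u^3*(u^3 + 6*u^2 + 12*u + 8))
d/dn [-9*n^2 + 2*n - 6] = 2 - 18*n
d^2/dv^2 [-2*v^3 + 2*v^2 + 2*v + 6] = 4 - 12*v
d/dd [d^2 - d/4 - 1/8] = 2*d - 1/4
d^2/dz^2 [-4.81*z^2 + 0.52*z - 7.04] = -9.62000000000000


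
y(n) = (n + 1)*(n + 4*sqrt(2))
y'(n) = 2*n + 1 + 4*sqrt(2)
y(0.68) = 10.65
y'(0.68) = 8.02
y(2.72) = 31.16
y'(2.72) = 12.10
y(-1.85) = -3.24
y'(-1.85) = 2.96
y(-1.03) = -0.14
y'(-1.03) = 4.60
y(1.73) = 20.17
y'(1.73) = 10.12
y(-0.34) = 3.51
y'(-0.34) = 5.98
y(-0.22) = 4.24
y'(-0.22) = 6.22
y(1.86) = 21.50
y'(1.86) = 10.38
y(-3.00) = -5.31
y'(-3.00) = 0.66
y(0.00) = 5.66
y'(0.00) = 6.66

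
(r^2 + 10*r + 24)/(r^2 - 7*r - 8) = (r^2 + 10*r + 24)/(r^2 - 7*r - 8)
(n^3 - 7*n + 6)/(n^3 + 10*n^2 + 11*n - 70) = (n^2 + 2*n - 3)/(n^2 + 12*n + 35)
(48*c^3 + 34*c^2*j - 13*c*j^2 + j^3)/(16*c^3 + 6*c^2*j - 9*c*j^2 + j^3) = (6*c - j)/(2*c - j)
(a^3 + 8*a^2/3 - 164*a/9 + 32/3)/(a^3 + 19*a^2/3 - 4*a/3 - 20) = (9*a^2 - 30*a + 16)/(3*(3*a^2 + a - 10))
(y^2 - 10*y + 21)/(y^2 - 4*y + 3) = (y - 7)/(y - 1)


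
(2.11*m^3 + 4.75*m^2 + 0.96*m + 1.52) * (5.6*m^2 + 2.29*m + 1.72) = 11.816*m^5 + 31.4319*m^4 + 19.8827*m^3 + 18.8804*m^2 + 5.132*m + 2.6144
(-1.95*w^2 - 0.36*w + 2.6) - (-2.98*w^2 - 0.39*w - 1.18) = 1.03*w^2 + 0.03*w + 3.78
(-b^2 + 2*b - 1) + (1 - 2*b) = -b^2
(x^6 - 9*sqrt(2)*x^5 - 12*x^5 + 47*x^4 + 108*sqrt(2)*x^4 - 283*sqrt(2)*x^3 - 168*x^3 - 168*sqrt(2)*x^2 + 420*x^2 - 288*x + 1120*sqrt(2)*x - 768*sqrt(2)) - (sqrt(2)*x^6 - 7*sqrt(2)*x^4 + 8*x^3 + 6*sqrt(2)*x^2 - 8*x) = -sqrt(2)*x^6 + x^6 - 9*sqrt(2)*x^5 - 12*x^5 + 47*x^4 + 115*sqrt(2)*x^4 - 283*sqrt(2)*x^3 - 176*x^3 - 174*sqrt(2)*x^2 + 420*x^2 - 280*x + 1120*sqrt(2)*x - 768*sqrt(2)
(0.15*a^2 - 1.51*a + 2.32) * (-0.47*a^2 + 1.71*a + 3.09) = -0.0705*a^4 + 0.9662*a^3 - 3.209*a^2 - 0.6987*a + 7.1688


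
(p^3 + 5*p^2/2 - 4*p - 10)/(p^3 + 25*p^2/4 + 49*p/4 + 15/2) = 2*(2*p^2 + p - 10)/(4*p^2 + 17*p + 15)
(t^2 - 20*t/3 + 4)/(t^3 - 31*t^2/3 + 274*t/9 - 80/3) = 3*(3*t - 2)/(9*t^2 - 39*t + 40)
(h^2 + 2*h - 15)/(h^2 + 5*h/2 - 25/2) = 2*(h - 3)/(2*h - 5)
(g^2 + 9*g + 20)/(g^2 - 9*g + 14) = (g^2 + 9*g + 20)/(g^2 - 9*g + 14)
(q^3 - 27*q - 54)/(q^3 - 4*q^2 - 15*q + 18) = (q + 3)/(q - 1)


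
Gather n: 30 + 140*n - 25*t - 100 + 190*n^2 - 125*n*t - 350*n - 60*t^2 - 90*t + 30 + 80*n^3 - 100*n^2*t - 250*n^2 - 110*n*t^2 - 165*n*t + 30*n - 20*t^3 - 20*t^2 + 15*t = 80*n^3 + n^2*(-100*t - 60) + n*(-110*t^2 - 290*t - 180) - 20*t^3 - 80*t^2 - 100*t - 40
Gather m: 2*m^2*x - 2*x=2*m^2*x - 2*x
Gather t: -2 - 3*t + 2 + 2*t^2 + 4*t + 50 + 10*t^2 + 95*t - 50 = 12*t^2 + 96*t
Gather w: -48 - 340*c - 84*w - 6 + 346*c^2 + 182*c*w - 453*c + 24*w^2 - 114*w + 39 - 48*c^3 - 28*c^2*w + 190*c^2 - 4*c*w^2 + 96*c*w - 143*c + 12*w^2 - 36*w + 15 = -48*c^3 + 536*c^2 - 936*c + w^2*(36 - 4*c) + w*(-28*c^2 + 278*c - 234)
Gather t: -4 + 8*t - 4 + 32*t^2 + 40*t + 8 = 32*t^2 + 48*t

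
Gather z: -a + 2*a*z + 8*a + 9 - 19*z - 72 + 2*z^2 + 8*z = 7*a + 2*z^2 + z*(2*a - 11) - 63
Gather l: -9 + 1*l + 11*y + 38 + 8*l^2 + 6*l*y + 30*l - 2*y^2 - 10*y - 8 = 8*l^2 + l*(6*y + 31) - 2*y^2 + y + 21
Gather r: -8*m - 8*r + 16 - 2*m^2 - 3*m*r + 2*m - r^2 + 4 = -2*m^2 - 6*m - r^2 + r*(-3*m - 8) + 20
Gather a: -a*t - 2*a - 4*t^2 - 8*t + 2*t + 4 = a*(-t - 2) - 4*t^2 - 6*t + 4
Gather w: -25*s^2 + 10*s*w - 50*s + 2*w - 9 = -25*s^2 - 50*s + w*(10*s + 2) - 9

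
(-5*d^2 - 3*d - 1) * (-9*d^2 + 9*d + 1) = 45*d^4 - 18*d^3 - 23*d^2 - 12*d - 1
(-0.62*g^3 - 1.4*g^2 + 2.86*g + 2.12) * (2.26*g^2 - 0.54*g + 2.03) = -1.4012*g^5 - 2.8292*g^4 + 5.961*g^3 + 0.4048*g^2 + 4.661*g + 4.3036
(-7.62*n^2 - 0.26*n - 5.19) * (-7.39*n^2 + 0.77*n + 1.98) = 56.3118*n^4 - 3.946*n^3 + 23.0663*n^2 - 4.5111*n - 10.2762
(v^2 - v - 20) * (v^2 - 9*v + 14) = v^4 - 10*v^3 + 3*v^2 + 166*v - 280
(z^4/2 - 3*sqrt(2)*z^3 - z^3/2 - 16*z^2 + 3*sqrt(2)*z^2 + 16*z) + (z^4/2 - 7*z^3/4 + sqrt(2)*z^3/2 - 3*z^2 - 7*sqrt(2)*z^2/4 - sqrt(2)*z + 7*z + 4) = z^4 - 5*sqrt(2)*z^3/2 - 9*z^3/4 - 19*z^2 + 5*sqrt(2)*z^2/4 - sqrt(2)*z + 23*z + 4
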